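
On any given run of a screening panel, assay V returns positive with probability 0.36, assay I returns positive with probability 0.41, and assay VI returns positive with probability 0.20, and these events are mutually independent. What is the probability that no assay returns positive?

0.30208

P(none) = (1 − 0.36) × (1 − 0.41) × (1 − 0.20) = 0.64 × 0.59 × 0.80 = 0.30208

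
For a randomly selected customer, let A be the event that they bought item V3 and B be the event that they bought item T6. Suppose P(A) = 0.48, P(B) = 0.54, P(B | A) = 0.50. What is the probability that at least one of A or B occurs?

0.78

P(A ∩ B) = P(A)·P(B|A) = 0.48 × 0.50 = 0.24
Apply inclusion-exclusion:
P(A ∪ B) = 0.48 + 0.54 − 0.24 = 0.78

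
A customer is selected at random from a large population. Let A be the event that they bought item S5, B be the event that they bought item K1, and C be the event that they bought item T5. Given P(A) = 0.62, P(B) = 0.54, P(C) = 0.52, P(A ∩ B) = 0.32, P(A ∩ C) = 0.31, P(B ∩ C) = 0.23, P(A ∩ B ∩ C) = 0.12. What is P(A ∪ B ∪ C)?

By inclusion-exclusion,
P(A ∪ B ∪ C) = 0.62 + 0.54 + 0.52 − 0.32 − 0.31 − 0.23 + 0.12 = 0.94

0.94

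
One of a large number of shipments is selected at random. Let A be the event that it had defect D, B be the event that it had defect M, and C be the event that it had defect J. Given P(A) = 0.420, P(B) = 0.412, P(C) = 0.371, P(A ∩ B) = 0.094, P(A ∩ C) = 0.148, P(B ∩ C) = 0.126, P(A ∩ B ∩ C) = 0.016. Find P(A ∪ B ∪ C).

0.851

Apply inclusion-exclusion:
P(A ∪ B ∪ C) = 0.420 + 0.412 + 0.371 − 0.094 − 0.148 − 0.126 + 0.016 = 0.851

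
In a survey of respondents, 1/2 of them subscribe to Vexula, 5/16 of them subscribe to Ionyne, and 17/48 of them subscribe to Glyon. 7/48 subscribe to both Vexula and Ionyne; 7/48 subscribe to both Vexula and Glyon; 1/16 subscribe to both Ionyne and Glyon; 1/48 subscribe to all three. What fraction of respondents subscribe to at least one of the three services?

Using inclusion–exclusion:
P(at least one) = 1/2 + 5/16 + 17/48 − 7/48 − 7/48 − 1/16 + 1/48 = 5/6

5/6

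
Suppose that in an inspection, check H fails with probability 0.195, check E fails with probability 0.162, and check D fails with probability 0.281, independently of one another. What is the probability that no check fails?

0.48503021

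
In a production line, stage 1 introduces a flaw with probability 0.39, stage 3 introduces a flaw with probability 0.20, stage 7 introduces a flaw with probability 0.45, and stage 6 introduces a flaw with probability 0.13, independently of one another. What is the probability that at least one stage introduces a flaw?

0.766492

P(none) = (1 − 0.39) × (1 − 0.20) × (1 − 0.45) × (1 − 0.13) = 0.61 × 0.80 × 0.55 × 0.87 = 0.233508
P(at least one) = 1 − 0.233508 = 0.766492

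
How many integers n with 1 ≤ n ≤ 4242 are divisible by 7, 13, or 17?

1083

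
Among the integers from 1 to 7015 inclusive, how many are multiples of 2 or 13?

3777

floor(7015/2) + floor(7015/13) − floor(7015/26) = 3507 + 539 − 269 = 3777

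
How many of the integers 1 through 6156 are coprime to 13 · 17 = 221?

5348

By inclusion–exclusion:
⌊6156/13⌋ + ⌊6156/17⌋ − ⌊6156/221⌋ = 473 + 362 − 27 = 808
6156 − 808 = 5348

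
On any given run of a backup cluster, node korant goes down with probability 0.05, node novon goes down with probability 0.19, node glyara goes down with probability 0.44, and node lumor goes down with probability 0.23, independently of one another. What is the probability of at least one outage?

0.6681916

P(none) = (1 − 0.05) × (1 − 0.19) × (1 − 0.44) × (1 − 0.23) = 0.95 × 0.81 × 0.56 × 0.77 = 0.3318084
P(at least one) = 1 − 0.3318084 = 0.6681916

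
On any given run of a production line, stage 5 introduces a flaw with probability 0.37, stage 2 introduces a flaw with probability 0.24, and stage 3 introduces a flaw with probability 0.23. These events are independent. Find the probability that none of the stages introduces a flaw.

0.368676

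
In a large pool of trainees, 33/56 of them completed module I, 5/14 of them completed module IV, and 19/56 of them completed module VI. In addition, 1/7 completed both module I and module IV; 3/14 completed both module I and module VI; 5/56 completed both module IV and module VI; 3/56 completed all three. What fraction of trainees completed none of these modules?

3/28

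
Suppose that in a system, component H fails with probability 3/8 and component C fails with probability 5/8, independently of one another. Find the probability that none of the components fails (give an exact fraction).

P(none) = (1 − 3/8) × (1 − 5/8) = 5/8 × 3/8 = 15/64

15/64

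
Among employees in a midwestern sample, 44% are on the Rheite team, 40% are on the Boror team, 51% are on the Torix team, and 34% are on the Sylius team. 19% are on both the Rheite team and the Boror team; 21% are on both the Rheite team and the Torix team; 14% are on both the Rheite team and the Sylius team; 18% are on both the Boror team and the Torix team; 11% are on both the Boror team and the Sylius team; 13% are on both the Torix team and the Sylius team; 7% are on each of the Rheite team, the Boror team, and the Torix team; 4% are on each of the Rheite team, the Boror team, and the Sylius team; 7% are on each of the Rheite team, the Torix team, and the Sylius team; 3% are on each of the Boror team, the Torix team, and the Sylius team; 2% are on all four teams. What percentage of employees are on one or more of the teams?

92%

By inclusion-exclusion,
P(union) = 44 + 40 + 51 + 34 − 19 − 21 − 14 − 18 − 11 − 13 + 7 + 4 + 7 + 3 − 2 = 92%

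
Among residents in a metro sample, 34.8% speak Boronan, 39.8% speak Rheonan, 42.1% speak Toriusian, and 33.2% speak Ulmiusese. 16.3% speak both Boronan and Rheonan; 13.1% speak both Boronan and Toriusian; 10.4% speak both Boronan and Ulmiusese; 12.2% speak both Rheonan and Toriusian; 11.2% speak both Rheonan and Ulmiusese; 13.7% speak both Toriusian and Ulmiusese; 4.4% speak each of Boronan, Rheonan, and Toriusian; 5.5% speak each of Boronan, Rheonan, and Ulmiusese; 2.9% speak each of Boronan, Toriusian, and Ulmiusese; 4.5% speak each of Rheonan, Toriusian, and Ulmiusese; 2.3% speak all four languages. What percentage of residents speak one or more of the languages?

88.0%

By inclusion–exclusion:
P(union) = 34.8 + 39.8 + 42.1 + 33.2 − 16.3 − 13.1 − 10.4 − 12.2 − 11.2 − 13.7 + 4.4 + 5.5 + 2.9 + 4.5 − 2.3 = 88.0%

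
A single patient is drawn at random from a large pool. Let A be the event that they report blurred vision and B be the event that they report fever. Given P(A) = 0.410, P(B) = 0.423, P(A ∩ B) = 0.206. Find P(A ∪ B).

Using inclusion–exclusion:
P(A ∪ B) = 0.410 + 0.423 − 0.206 = 0.627

0.627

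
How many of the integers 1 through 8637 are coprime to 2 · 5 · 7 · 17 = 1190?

2787

Apply inclusion-exclusion:
floor(8637/2) + floor(8637/5) + floor(8637/7) + floor(8637/17) − floor(8637/10) − floor(8637/14) − floor(8637/34) − floor(8637/35) − floor(8637/85) − floor(8637/119) + floor(8637/70) + floor(8637/170) + floor(8637/238) + floor(8637/595) − floor(8637/1190) = 4318 + 1727 + 1233 + 508 − 863 − 616 − 254 − 246 − 101 − 72 + 123 + 50 + 36 + 14 − 7 = 5850
8637 − 5850 = 2787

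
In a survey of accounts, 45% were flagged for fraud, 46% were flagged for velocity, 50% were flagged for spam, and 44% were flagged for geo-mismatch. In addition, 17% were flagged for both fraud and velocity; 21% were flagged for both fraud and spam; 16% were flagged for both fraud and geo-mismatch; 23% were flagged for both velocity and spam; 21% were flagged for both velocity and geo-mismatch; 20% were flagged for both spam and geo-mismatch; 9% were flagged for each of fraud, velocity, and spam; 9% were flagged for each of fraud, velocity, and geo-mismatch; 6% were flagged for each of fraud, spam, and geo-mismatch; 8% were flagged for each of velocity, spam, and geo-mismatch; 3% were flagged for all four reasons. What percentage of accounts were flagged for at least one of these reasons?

Using inclusion–exclusion:
P(≥1) = 45 + 46 + 50 + 44 − 17 − 21 − 16 − 23 − 21 − 20 + 9 + 9 + 6 + 8 − 3 = 96%

96%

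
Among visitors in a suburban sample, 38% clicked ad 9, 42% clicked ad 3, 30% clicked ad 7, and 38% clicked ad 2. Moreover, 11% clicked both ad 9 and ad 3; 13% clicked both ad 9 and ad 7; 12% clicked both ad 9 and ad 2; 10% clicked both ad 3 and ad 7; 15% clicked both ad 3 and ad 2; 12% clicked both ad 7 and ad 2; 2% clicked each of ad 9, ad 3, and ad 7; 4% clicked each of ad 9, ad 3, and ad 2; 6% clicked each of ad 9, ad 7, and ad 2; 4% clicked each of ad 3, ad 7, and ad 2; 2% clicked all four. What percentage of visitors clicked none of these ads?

11%

P(at least one) = 38 + 42 + 30 + 38 − 11 − 13 − 12 − 10 − 15 − 12 + 2 + 4 + 6 + 4 − 2 = 89%
P(none) = 100% − 89% = 11%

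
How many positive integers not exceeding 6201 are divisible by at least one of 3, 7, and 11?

2979

⌊6201/3⌋ + ⌊6201/7⌋ + ⌊6201/11⌋ − ⌊6201/21⌋ − ⌊6201/33⌋ − ⌊6201/77⌋ + ⌊6201/231⌋ = 2067 + 885 + 563 − 295 − 187 − 80 + 26 = 2979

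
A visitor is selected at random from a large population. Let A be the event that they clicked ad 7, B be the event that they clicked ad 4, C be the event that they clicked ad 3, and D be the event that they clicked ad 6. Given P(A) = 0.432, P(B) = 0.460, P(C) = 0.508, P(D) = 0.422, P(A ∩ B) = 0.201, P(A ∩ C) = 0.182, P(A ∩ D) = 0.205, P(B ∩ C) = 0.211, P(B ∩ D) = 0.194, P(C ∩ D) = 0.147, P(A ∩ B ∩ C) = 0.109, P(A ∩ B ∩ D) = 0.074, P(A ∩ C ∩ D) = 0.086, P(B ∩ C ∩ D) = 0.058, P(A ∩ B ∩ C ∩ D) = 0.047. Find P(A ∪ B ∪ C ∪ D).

0.962

P(A ∪ B ∪ C ∪ D) = 0.432 + 0.460 + 0.508 + 0.422 − 0.201 − 0.182 − 0.205 − 0.211 − 0.194 − 0.147 + 0.109 + 0.074 + 0.086 + 0.058 − 0.047 = 0.962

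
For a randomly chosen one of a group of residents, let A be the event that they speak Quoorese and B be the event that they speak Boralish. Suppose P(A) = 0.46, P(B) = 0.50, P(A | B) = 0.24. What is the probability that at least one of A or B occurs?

P(A ∩ B) = P(B)·P(A|B) = 0.50 × 0.24 = 0.12
By inclusion-exclusion,
P(A ∪ B) = 0.46 + 0.50 − 0.12 = 0.84

0.84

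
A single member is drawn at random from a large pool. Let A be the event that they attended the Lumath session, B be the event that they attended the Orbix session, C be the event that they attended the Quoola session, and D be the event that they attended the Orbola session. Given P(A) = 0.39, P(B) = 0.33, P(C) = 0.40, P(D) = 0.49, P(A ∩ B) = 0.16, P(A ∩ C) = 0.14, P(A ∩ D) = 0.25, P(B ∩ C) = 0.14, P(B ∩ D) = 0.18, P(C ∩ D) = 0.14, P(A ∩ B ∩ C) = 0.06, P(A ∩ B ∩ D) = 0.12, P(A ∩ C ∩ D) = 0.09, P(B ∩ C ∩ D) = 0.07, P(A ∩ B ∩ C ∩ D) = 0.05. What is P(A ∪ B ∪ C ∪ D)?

Apply inclusion-exclusion:
P(A ∪ B ∪ C ∪ D) = 0.39 + 0.33 + 0.40 + 0.49 − 0.16 − 0.14 − 0.25 − 0.14 − 0.18 − 0.14 + 0.06 + 0.12 + 0.09 + 0.07 − 0.05 = 0.89

0.89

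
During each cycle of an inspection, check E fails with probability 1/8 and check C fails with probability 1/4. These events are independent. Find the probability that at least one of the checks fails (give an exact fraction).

11/32

P(none) = (1 − 1/8) × (1 − 1/4) = 7/8 × 3/4 = 21/32
P(at least one) = 1 − 21/32 = 11/32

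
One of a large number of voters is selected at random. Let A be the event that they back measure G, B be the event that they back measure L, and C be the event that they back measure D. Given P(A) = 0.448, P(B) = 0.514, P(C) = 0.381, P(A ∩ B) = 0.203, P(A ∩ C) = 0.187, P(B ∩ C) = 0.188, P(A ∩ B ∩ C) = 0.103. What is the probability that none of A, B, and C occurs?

0.132

By inclusion–exclusion:
P(A ∪ B ∪ C) = 0.448 + 0.514 + 0.381 − 0.203 − 0.187 − 0.188 + 0.103 = 0.868
P(none) = 1 − 0.868 = 0.132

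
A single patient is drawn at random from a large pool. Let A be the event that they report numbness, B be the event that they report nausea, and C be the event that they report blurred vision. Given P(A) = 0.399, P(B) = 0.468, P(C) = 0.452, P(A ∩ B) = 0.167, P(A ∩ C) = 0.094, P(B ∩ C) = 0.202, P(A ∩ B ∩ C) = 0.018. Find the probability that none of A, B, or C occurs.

By inclusion-exclusion,
P(A ∪ B ∪ C) = 0.399 + 0.468 + 0.452 − 0.167 − 0.094 − 0.202 + 0.018 = 0.874
P(none) = 1 − 0.874 = 0.126

0.126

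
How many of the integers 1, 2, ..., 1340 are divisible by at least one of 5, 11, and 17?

Inclusion–exclusion gives
⌊1340/5⌋ + ⌊1340/11⌋ + ⌊1340/17⌋ − ⌊1340/55⌋ − ⌊1340/85⌋ − ⌊1340/187⌋ + ⌊1340/935⌋ = 268 + 121 + 78 − 24 − 15 − 7 + 1 = 422

422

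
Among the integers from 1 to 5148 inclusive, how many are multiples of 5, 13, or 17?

1569

By inclusion–exclusion:
⌊5148/5⌋ + ⌊5148/13⌋ + ⌊5148/17⌋ − ⌊5148/65⌋ − ⌊5148/85⌋ − ⌊5148/221⌋ + ⌊5148/1105⌋ = 1029 + 396 + 302 − 79 − 60 − 23 + 4 = 1569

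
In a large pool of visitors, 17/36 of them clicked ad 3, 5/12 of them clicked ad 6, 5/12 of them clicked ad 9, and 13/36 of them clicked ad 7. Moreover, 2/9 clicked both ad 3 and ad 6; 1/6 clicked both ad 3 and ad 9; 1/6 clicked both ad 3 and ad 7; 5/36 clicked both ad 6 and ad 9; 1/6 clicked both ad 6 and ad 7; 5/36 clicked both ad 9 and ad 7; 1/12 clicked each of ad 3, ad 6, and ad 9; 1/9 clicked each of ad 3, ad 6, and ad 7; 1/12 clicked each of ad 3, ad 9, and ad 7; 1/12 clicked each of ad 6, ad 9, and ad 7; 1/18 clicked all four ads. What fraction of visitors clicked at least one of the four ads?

Inclusion–exclusion gives
P(at least one) = 17/36 + 5/12 + 5/12 + 13/36 − 2/9 − 1/6 − 1/6 − 5/36 − 1/6 − 5/36 + 1/12 + 1/9 + 1/12 + 1/12 − 1/18 = 35/36

35/36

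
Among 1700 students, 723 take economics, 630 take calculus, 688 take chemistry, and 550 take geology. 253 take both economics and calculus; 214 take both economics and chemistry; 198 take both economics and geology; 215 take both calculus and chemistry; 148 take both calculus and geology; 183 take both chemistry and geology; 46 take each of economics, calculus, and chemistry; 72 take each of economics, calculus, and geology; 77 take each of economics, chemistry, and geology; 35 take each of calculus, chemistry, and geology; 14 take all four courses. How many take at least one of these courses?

By inclusion-exclusion,
N(≥1) = 723 + 630 + 688 + 550 − 253 − 214 − 198 − 215 − 148 − 183 + 46 + 72 + 77 + 35 − 14 = 1596

1596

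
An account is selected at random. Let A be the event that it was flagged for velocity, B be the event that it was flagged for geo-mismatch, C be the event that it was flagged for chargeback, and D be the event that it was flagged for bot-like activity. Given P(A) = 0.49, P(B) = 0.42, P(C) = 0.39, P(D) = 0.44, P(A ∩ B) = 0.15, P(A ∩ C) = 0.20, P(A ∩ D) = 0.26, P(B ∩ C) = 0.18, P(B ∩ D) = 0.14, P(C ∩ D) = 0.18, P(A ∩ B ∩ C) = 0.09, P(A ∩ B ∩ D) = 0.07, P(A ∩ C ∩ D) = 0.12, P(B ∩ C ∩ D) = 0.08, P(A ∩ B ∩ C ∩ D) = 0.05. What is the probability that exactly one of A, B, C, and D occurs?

0.40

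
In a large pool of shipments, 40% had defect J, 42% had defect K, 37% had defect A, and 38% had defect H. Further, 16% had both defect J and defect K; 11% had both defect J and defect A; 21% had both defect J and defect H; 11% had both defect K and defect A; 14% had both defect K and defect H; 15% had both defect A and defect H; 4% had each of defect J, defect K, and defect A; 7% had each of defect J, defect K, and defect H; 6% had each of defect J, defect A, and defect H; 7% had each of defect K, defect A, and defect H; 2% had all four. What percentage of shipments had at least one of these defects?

91%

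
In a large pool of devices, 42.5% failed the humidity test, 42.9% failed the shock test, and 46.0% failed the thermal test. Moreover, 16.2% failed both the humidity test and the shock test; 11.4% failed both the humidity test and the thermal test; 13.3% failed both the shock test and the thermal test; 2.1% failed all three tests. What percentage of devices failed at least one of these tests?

By inclusion–exclusion:
P(at least one) = 42.5 + 42.9 + 46.0 − 16.2 − 11.4 − 13.3 + 2.1 = 92.6%

92.6%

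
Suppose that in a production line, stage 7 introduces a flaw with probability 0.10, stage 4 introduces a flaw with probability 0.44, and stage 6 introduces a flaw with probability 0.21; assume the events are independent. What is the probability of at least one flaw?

0.60184

P(none) = (1 − 0.10) × (1 − 0.44) × (1 − 0.21) = 0.90 × 0.56 × 0.79 = 0.39816
P(at least one) = 1 − 0.39816 = 0.60184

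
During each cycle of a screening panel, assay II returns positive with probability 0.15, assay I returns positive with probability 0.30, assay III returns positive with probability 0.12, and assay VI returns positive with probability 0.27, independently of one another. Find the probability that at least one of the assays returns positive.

Since the events are independent, P(none) is the product of the individual non-occurrence probabilities.
P(none) = (1 − 0.15) × (1 − 0.30) × (1 − 0.12) × (1 − 0.27) = 0.85 × 0.70 × 0.88 × 0.73 = 0.382228
P(at least one) = 1 − 0.382228 = 0.617772

0.617772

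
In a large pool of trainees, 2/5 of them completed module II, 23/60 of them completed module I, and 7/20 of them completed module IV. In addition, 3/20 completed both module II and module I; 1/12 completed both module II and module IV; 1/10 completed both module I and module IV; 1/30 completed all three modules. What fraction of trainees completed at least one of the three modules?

Using inclusion–exclusion:
P(≥1) = 2/5 + 23/60 + 7/20 − 3/20 − 1/12 − 1/10 + 1/30 = 5/6

5/6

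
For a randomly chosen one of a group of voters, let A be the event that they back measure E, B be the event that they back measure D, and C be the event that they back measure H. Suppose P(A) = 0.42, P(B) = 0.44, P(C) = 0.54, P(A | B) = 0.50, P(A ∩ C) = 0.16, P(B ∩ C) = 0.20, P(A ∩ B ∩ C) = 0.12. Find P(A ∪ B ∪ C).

0.94

P(A ∩ B) = P(B)·P(A|B) = 0.44 × 0.50 = 0.22
By inclusion-exclusion,
P(A ∪ B ∪ C) = 0.42 + 0.44 + 0.54 − 0.22 − 0.16 − 0.20 + 0.12 = 0.94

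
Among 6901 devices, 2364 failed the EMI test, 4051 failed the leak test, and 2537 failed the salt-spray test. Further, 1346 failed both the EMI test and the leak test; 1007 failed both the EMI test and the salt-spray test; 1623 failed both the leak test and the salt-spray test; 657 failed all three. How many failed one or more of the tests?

N(≥1) = 2364 + 4051 + 2537 − 1346 − 1007 − 1623 + 657 = 5633

5633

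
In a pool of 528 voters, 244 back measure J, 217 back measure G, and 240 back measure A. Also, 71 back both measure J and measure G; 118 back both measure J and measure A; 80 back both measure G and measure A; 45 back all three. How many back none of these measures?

N(≥1) = 244 + 217 + 240 − 71 − 118 − 80 + 45 = 477
None: 528 − 477 = 51

51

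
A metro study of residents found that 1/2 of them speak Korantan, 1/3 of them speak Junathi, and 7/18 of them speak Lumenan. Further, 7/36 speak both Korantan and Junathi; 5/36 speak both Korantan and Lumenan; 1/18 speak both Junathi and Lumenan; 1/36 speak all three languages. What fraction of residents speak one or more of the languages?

P(union) = 1/2 + 1/3 + 7/18 − 7/36 − 5/36 − 1/18 + 1/36 = 31/36

31/36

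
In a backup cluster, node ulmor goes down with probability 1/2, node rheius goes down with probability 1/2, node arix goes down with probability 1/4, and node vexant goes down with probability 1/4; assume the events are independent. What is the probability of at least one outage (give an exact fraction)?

P(none) = (1 − 1/2) × (1 − 1/2) × (1 − 1/4) × (1 − 1/4) = 1/2 × 1/2 × 3/4 × 3/4 = 9/64
P(at least one) = 1 − 9/64 = 55/64

55/64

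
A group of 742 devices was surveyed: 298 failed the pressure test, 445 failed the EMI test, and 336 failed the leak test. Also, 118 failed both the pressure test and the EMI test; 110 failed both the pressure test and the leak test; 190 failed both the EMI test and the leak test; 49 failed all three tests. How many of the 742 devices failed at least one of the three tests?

710

|at least one| = 298 + 445 + 336 − 118 − 110 − 190 + 49 = 710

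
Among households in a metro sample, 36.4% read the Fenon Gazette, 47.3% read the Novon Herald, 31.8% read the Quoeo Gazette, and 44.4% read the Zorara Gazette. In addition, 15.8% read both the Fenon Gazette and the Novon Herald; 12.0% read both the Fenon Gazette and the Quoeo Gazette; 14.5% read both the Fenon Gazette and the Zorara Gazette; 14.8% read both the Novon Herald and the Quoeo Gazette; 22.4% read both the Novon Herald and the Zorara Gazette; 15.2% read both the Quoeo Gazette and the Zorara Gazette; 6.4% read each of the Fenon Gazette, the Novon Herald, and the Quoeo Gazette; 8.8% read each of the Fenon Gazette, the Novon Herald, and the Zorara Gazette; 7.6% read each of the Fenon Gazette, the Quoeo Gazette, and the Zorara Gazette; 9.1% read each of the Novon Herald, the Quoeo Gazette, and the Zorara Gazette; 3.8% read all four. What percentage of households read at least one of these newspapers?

P(union) = 36.4 + 47.3 + 31.8 + 44.4 − 15.8 − 12.0 − 14.5 − 14.8 − 22.4 − 15.2 + 6.4 + 8.8 + 7.6 + 9.1 − 3.8 = 93.3%

93.3%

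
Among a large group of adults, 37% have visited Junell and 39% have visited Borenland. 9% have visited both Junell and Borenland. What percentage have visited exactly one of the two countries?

58%

P(exactly one) = 37 + 39 − 2·9 = 58%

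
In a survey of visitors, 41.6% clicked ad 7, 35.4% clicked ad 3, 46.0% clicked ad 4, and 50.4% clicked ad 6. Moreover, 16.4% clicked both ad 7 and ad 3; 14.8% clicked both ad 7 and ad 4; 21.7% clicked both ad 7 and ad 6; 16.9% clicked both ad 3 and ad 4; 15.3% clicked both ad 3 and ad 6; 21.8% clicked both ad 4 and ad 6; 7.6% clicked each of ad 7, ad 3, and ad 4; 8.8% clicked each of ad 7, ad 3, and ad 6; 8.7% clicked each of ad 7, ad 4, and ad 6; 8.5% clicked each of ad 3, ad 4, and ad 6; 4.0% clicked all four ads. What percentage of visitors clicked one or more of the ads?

By inclusion–exclusion:
P(≥1) = 41.6 + 35.4 + 46.0 + 50.4 − 16.4 − 14.8 − 21.7 − 16.9 − 15.3 − 21.8 + 7.6 + 8.8 + 8.7 + 8.5 − 4.0 = 96.1%

96.1%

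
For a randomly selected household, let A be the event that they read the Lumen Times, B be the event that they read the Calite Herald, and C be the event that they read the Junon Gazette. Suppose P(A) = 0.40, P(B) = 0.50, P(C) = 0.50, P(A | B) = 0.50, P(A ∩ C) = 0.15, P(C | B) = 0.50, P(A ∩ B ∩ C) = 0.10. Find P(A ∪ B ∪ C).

0.85

P(A ∩ B) = P(B)·P(A|B) = 0.50 × 0.50 = 0.25
P(B ∩ C) = P(B)·P(C|B) = 0.50 × 0.50 = 0.25
Using inclusion–exclusion:
P(A ∪ B ∪ C) = 0.40 + 0.50 + 0.50 − 0.25 − 0.15 − 0.25 + 0.10 = 0.85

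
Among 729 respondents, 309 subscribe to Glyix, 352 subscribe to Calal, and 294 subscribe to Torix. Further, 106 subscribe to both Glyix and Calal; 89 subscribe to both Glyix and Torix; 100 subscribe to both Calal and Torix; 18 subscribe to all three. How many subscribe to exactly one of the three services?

419

Using the inclusion–exclusion count for exactly one event:
|exactly one| = 309 + 352 + 294 − 2·106 − 2·89 − 2·100 + 3·18 = 419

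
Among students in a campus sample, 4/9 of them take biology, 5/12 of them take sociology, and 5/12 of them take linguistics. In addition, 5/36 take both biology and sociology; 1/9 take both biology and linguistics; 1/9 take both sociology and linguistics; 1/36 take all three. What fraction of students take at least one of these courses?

17/18

P(at least one) = 4/9 + 5/12 + 5/12 − 5/36 − 1/9 − 1/9 + 1/36 = 17/18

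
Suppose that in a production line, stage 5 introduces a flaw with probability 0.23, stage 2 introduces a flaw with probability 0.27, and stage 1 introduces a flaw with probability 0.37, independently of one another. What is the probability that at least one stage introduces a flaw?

0.645877

P(none) = (1 − 0.23) × (1 − 0.27) × (1 − 0.37) = 0.77 × 0.73 × 0.63 = 0.354123
P(at least one) = 1 − 0.354123 = 0.645877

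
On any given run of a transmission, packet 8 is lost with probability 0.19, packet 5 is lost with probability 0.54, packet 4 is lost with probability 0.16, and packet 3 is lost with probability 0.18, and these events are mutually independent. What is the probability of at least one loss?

0.74335312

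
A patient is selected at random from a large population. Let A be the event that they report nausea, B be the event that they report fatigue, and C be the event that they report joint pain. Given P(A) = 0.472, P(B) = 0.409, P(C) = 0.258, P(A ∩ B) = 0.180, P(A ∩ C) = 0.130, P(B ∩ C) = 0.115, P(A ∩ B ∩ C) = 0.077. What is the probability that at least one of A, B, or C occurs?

P(A ∪ B ∪ C) = 0.472 + 0.409 + 0.258 − 0.180 − 0.130 − 0.115 + 0.077 = 0.791

0.791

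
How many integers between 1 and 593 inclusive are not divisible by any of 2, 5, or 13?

220

Apply inclusion-exclusion:
⌊593/2⌋ + ⌊593/5⌋ + ⌊593/13⌋ − ⌊593/10⌋ − ⌊593/26⌋ − ⌊593/65⌋ + ⌊593/130⌋ = 296 + 118 + 45 − 59 − 22 − 9 + 4 = 373
593 − 373 = 220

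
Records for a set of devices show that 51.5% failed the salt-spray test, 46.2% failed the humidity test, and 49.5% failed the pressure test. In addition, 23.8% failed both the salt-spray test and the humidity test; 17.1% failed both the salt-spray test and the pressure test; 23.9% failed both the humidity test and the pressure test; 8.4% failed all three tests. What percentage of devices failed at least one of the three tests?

90.8%

P(union) = 51.5 + 46.2 + 49.5 − 23.8 − 17.1 − 23.9 + 8.4 = 90.8%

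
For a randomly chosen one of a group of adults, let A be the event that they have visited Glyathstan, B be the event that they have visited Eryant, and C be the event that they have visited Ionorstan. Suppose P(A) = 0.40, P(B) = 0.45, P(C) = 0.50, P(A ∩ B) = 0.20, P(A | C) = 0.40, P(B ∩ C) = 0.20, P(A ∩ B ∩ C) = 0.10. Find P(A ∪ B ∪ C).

0.85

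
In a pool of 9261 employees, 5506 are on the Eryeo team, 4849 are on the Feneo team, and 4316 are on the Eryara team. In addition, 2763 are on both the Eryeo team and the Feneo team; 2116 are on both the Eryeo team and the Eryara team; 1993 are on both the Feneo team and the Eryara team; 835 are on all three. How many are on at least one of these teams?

8634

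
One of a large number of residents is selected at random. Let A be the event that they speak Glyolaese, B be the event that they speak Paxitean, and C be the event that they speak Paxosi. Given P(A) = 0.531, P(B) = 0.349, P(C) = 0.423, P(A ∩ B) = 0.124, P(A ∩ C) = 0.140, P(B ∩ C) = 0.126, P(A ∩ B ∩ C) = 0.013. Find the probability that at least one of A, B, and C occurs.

By inclusion–exclusion:
P(A ∪ B ∪ C) = 0.531 + 0.349 + 0.423 − 0.124 − 0.140 − 0.126 + 0.013 = 0.926

0.926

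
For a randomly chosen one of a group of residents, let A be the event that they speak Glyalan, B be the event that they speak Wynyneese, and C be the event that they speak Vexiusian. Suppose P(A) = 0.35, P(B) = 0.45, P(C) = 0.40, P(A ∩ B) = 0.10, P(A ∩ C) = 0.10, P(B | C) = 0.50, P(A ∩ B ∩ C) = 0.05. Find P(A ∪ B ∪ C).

0.85

P(B ∩ C) = P(C)·P(B|C) = 0.40 × 0.50 = 0.20
Apply inclusion-exclusion:
P(A ∪ B ∪ C) = 0.35 + 0.45 + 0.40 − 0.10 − 0.10 − 0.20 + 0.05 = 0.85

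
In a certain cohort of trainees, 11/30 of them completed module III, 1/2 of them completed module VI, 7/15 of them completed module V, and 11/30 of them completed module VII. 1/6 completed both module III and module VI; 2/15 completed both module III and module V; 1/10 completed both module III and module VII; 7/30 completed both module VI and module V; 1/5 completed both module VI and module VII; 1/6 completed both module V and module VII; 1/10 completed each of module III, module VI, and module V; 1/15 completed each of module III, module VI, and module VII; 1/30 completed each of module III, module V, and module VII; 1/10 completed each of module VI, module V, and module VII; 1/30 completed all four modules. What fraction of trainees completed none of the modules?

P(at least one) = 11/30 + 1/2 + 7/15 + 11/30 − 1/6 − 2/15 − 1/10 − 7/30 − 1/5 − 1/6 + 1/10 + 1/15 + 1/30 + 1/10 − 1/30 = 29/30
P(none) = 1 − 29/30 = 1/30

1/30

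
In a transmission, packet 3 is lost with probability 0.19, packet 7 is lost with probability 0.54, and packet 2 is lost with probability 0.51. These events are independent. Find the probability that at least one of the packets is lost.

0.817426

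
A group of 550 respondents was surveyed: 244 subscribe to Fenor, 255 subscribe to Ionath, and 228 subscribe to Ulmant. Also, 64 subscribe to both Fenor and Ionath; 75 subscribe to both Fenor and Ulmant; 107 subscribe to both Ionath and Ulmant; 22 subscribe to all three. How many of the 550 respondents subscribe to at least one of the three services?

503

|at least one| = 244 + 255 + 228 − 64 − 75 − 107 + 22 = 503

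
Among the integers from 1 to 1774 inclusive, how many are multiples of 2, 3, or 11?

1237

887 + 591 + 161 − 295 − 80 − 53 + 26 = 1237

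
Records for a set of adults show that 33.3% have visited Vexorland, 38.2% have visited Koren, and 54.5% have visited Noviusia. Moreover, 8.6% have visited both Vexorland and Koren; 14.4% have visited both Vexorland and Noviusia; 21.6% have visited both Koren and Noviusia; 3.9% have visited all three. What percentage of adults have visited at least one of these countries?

P(union) = 33.3 + 38.2 + 54.5 − 8.6 − 14.4 − 21.6 + 3.9 = 85.3%

85.3%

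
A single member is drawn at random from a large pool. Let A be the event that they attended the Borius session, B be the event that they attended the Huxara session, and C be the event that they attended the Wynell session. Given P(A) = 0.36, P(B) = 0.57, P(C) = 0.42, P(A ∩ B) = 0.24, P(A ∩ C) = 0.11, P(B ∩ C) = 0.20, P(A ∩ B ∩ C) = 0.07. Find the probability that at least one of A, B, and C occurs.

By inclusion–exclusion:
P(A ∪ B ∪ C) = 0.36 + 0.57 + 0.42 − 0.24 − 0.11 − 0.20 + 0.07 = 0.87

0.87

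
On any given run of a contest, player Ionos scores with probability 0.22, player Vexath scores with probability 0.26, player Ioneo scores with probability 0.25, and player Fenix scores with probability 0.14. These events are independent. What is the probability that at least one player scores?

0.627706

Independence gives P(none) = ∏(1 − pᵢ).
P(none) = (1 − 0.22) × (1 − 0.26) × (1 − 0.25) × (1 − 0.14) = 0.78 × 0.74 × 0.75 × 0.86 = 0.372294
P(at least one) = 1 − 0.372294 = 0.627706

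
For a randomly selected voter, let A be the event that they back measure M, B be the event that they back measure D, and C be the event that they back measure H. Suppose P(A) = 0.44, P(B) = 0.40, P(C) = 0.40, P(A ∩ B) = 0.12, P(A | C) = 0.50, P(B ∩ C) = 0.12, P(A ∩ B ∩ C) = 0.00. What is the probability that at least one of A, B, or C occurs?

0.80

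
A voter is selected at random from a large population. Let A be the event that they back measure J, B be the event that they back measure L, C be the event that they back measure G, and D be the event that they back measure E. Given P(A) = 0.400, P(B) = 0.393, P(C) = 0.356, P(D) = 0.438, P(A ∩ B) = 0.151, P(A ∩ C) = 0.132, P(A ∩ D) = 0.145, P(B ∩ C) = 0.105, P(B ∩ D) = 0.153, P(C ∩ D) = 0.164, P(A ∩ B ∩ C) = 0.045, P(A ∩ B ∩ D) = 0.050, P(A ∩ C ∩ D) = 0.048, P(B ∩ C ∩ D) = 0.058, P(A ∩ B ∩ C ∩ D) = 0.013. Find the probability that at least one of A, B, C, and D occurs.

0.925

Apply inclusion-exclusion:
P(A ∪ B ∪ C ∪ D) = 0.400 + 0.393 + 0.356 + 0.438 − 0.151 − 0.132 − 0.145 − 0.105 − 0.153 − 0.164 + 0.045 + 0.050 + 0.048 + 0.058 − 0.013 = 0.925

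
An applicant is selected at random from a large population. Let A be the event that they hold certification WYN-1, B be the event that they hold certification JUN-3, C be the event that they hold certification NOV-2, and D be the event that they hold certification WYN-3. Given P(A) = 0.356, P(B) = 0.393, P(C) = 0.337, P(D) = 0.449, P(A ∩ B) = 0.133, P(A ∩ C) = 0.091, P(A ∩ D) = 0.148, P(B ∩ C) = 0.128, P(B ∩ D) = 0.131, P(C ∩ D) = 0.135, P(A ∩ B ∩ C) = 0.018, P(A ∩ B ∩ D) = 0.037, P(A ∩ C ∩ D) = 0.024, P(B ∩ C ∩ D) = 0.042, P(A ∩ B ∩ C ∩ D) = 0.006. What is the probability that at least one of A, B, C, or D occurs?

P(A ∪ B ∪ C ∪ D) = 0.356 + 0.393 + 0.337 + 0.449 − 0.133 − 0.091 − 0.148 − 0.128 − 0.131 − 0.135 + 0.018 + 0.037 + 0.024 + 0.042 − 0.006 = 0.884

0.884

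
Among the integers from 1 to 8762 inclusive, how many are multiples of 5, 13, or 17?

1752 + 674 + 515 − 134 − 103 − 39 + 7 = 2672

2672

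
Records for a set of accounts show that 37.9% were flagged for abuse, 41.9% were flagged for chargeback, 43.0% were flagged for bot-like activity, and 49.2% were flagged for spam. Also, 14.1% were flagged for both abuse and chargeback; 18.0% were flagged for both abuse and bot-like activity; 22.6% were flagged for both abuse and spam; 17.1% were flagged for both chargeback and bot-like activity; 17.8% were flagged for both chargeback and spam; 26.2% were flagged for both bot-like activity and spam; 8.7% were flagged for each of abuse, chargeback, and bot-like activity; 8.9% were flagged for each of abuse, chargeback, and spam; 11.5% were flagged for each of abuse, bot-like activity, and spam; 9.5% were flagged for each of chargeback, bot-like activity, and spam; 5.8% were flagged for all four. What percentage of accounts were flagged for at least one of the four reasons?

Apply inclusion-exclusion:
P(≥1) = 37.9 + 41.9 + 43.0 + 49.2 − 14.1 − 18.0 − 22.6 − 17.1 − 17.8 − 26.2 + 8.7 + 8.9 + 11.5 + 9.5 − 5.8 = 89.0%

89.0%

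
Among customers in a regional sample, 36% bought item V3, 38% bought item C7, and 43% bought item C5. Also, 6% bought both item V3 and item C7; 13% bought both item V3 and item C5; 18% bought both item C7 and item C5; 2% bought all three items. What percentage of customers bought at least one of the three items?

82%

Inclusion–exclusion gives
P(at least one) = 36 + 38 + 43 − 6 − 13 − 18 + 2 = 82%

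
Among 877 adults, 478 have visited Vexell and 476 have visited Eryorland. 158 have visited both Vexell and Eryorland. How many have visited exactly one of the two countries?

|exactly one| = 478 + 476 − 2·158 = 638

638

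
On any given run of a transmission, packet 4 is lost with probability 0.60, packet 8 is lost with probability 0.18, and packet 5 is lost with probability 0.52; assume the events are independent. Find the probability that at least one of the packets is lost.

P(none) = (1 − 0.60) × (1 − 0.18) × (1 − 0.52) = 0.40 × 0.82 × 0.48 = 0.15744
P(at least one) = 1 − 0.15744 = 0.84256

0.84256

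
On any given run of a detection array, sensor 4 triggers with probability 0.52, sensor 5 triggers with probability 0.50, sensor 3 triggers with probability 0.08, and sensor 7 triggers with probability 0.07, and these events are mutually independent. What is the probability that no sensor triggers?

P(none) = (1 − 0.52) × (1 − 0.50) × (1 − 0.08) × (1 − 0.07) = 0.48 × 0.50 × 0.92 × 0.93 = 0.205344

0.205344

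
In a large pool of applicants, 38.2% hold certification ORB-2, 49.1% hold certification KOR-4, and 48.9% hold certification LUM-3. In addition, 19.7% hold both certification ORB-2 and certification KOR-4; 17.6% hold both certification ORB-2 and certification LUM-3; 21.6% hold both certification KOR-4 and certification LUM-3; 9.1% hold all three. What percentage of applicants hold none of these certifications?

By inclusion-exclusion,
P(union) = 38.2 + 49.1 + 48.9 − 19.7 − 17.6 − 21.6 + 9.1 = 86.4%
P(none) = 100% − 86.4% = 13.6%

13.6%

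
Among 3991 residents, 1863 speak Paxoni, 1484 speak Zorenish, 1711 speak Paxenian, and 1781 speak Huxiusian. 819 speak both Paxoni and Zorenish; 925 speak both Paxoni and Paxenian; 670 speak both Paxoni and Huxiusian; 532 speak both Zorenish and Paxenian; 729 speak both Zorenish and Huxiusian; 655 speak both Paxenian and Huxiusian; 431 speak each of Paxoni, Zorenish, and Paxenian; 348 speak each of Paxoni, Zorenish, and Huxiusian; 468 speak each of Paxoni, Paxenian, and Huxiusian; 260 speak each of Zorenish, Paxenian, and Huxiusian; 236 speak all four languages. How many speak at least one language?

3780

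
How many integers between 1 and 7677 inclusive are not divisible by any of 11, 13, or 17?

6064

697 + 590 + 451 − 53 − 41 − 34 + 3 = 1613
7677 − 1613 = 6064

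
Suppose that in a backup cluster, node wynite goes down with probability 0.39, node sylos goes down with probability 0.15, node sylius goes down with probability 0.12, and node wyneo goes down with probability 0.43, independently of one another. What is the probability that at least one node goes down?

P(none) = (1 − 0.39) × (1 − 0.15) × (1 − 0.12) × (1 − 0.43) = 0.61 × 0.85 × 0.88 × 0.57 = 0.2600796
P(at least one) = 1 − 0.2600796 = 0.7399204

0.7399204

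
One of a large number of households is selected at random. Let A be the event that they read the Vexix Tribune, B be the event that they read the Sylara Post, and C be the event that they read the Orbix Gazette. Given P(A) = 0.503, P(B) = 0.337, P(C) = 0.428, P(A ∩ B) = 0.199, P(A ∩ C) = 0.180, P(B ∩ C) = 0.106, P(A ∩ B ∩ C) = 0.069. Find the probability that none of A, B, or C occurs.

0.148

Apply inclusion-exclusion:
P(A ∪ B ∪ C) = 0.503 + 0.337 + 0.428 − 0.199 − 0.180 − 0.106 + 0.069 = 0.852
P(none) = 1 − 0.852 = 0.148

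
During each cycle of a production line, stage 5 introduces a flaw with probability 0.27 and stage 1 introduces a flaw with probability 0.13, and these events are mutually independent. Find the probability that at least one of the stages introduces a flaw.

Independence gives P(none) = ∏(1 − pᵢ).
P(none) = (1 − 0.27) × (1 − 0.13) = 0.73 × 0.87 = 0.6351
P(at least one) = 1 − 0.6351 = 0.3649

0.3649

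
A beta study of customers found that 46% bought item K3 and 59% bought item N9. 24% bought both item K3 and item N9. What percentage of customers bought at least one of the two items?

By inclusion-exclusion,
P(union) = 46 + 59 − 24 = 81%

81%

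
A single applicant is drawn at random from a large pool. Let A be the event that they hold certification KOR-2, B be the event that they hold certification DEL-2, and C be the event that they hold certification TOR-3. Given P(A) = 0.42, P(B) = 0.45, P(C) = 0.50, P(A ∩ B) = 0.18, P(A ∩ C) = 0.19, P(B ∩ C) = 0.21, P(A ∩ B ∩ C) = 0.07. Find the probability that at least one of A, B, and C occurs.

0.86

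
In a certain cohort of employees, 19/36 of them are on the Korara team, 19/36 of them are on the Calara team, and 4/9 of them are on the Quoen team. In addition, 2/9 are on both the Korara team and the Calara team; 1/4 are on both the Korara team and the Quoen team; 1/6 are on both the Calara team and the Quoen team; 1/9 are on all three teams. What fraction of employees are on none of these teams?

Apply inclusion-exclusion:
P(at least one) = 19/36 + 19/36 + 4/9 − 2/9 − 1/4 − 1/6 + 1/9 = 35/36
P(none) = 1 − 35/36 = 1/36

1/36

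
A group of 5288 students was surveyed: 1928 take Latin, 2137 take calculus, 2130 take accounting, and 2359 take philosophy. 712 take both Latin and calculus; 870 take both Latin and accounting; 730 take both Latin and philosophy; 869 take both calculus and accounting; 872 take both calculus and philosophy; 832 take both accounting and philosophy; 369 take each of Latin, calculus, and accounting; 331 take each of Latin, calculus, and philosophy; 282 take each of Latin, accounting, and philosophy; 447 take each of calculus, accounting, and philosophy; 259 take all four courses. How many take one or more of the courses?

Inclusion–exclusion gives
N(≥1) = 1928 + 2137 + 2130 + 2359 − 712 − 870 − 730 − 869 − 872 − 832 + 369 + 331 + 282 + 447 − 259 = 4839

4839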